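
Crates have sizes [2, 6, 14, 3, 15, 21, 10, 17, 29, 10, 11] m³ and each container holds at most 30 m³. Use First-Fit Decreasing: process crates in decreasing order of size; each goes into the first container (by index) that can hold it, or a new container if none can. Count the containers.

5

Sorted descending: 29, 21, 17, 15, 14, 11, 10, 10, 6, 3, 2.
container 1: place 29 m³, 1 m³ left
container 2: place 21 m³, 9 m³ left
container 3: place 17 m³, 13 m³ left
container 4: place 15 m³, 15 m³ left
container 4: place 14 m³, 1 m³ left
container 3: place 11 m³, 2 m³ left
container 5: place 10 m³, 20 m³ left
container 5: place 10 m³, 10 m³ left
container 2: place 6 m³, 3 m³ left
container 2: place 3 m³, 0 m³ left
container 3: place 2 m³, 0 m³ left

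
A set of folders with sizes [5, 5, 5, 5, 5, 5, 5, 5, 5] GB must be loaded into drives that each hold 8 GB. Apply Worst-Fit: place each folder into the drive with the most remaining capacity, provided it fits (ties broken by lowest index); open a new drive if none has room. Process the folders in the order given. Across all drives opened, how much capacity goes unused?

27

5 GB → drive 1 (remaining 3 GB)
5 GB → drive 2 (remaining 3 GB)
5 GB → drive 3 (remaining 3 GB)
5 GB → drive 4 (remaining 3 GB)
5 GB → drive 5 (remaining 3 GB)
5 GB → drive 6 (remaining 3 GB)
5 GB → drive 7 (remaining 3 GB)
5 GB → drive 8 (remaining 3 GB)
5 GB → drive 9 (remaining 3 GB)
9 drives × 8 GB = 72 GB; used 45 GB; unused 27 GB.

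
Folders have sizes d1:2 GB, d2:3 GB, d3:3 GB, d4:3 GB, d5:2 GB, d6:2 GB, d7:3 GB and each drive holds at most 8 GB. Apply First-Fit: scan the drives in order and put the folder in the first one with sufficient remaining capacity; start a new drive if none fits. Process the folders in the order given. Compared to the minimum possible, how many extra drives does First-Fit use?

0

First-Fit: [2,3,3] [3,2,2] [3] → 3 drives.
Total size 18 GB; any packing needs at least ⌈18/8⌉ = 3 drives.
So 3 is already optimal.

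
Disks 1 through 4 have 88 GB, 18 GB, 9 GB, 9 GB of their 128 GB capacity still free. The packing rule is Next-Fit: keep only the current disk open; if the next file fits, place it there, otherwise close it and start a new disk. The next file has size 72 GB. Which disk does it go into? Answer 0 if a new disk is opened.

Next-Fit only looks at disk 4, which has 9 GB free.
72 GB does not fit, so a new disk is opened.

0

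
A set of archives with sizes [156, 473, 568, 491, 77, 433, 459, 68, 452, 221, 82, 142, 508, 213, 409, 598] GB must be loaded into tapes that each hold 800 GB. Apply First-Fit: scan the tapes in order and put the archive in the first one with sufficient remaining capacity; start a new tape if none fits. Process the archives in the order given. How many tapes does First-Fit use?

Put 156 GB in tape 1; 644 GB remain.
Put 473 GB in tape 1; 171 GB remain.
Put 568 GB in tape 2; 232 GB remain.
Put 491 GB in tape 3; 309 GB remain.
Put 77 GB in tape 1; 94 GB remain.
Put 433 GB in tape 4; 367 GB remain.
Put 459 GB in tape 5; 341 GB remain.
Put 68 GB in tape 1; 26 GB remain.
Put 452 GB in tape 6; 348 GB remain.
Put 221 GB in tape 2; 11 GB remain.
Put 82 GB in tape 3; 227 GB remain.
Put 142 GB in tape 3; 85 GB remain.
Put 508 GB in tape 7; 292 GB remain.
Put 213 GB in tape 4; 154 GB remain.
Put 409 GB in tape 8; 391 GB remain.
Put 598 GB in tape 9; 202 GB remain.

9 tapes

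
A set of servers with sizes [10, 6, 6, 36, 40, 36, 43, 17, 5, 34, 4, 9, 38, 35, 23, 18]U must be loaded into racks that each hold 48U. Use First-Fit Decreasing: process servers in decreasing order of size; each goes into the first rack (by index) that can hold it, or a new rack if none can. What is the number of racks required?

Sorted descending: 43, 40, 38, 36, 36, 35, 34, 23, 18, 17, 10, 9, 6, 6, 5, 4.
Put 43U in rack 1; 5U remain.
Put 40U in rack 2; 8U remain.
Put 38U in rack 3; 10U remain.
Put 36U in rack 4; 12U remain.
Put 36U in rack 5; 12U remain.
Put 35U in rack 6; 13U remain.
Put 34U in rack 7; 14U remain.
Put 23U in rack 8; 25U remain.
Put 18U in rack 8; 7U remain.
Put 17U in rack 9; 31U remain.
Put 10U in rack 3; 0U remain.
Put 9U in rack 4; 3U remain.
Put 6U in rack 2; 2U remain.
Put 6U in rack 5; 6U remain.
Put 5U in rack 1; 0U remain.
Put 4U in rack 5; 2U remain.
Final racks: [43,5] [40,6] [38,10] [36,9] [36,6,4] [35] [34] [23,18] [17].

9 racks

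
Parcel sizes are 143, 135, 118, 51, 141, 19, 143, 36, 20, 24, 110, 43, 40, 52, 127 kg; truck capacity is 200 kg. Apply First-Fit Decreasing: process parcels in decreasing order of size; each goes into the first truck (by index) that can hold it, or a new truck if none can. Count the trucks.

7

Sorted descending: 143, 143, 141, 135, 127, 118, 110, 52, 51, 43, 40, 36, 24, 20, 19.
143 kg → truck 1 (remaining 57 kg)
143 kg → truck 2 (remaining 57 kg)
141 kg → truck 3 (remaining 59 kg)
135 kg → truck 4 (remaining 65 kg)
127 kg → truck 5 (remaining 73 kg)
118 kg → truck 6 (remaining 82 kg)
110 kg → truck 7 (remaining 90 kg)
52 kg → truck 1 (remaining 5 kg)
51 kg → truck 2 (remaining 6 kg)
43 kg → truck 3 (remaining 16 kg)
40 kg → truck 4 (remaining 25 kg)
36 kg → truck 5 (remaining 37 kg)
24 kg → truck 4 (remaining 1 kg)
20 kg → truck 5 (remaining 17 kg)
19 kg → truck 6 (remaining 63 kg)
Final trucks: [143,52] [143,51] [141,43] [135,40,24] [127,36,20] [118,19] [110].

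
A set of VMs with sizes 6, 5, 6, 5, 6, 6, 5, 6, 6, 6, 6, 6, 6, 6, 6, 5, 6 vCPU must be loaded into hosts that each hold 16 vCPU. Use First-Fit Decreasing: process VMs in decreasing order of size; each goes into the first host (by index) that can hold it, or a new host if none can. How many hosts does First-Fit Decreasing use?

8 hosts

Sorted descending: 6, 6, 6, 6, 6, 6, 6, 6, 6, 6, 6, 6, 6, 5, 5, 5, 5.
Put 6 vCPU in host 1; 10 vCPU remain.
Put 6 vCPU in host 1; 4 vCPU remain.
Put 6 vCPU in host 2; 10 vCPU remain.
Put 6 vCPU in host 2; 4 vCPU remain.
Put 6 vCPU in host 3; 10 vCPU remain.
Put 6 vCPU in host 3; 4 vCPU remain.
Put 6 vCPU in host 4; 10 vCPU remain.
Put 6 vCPU in host 4; 4 vCPU remain.
Put 6 vCPU in host 5; 10 vCPU remain.
Put 6 vCPU in host 5; 4 vCPU remain.
Put 6 vCPU in host 6; 10 vCPU remain.
Put 6 vCPU in host 6; 4 vCPU remain.
Put 6 vCPU in host 7; 10 vCPU remain.
Put 5 vCPU in host 7; 5 vCPU remain.
Put 5 vCPU in host 7; 0 vCPU remain.
Put 5 vCPU in host 8; 11 vCPU remain.
Put 5 vCPU in host 8; 6 vCPU remain.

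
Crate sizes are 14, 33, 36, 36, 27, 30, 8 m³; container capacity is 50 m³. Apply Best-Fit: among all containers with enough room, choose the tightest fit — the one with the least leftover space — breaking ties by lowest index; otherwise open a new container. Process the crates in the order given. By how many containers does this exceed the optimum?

0

Best-Fit: [14,33] [36,8] [36] [27] [30] → 5 containers.
5 crates exceed 25 m³ (half the capacity), and no two of those can share a container, so at least 5 containers are needed.
So 5 is already optimal.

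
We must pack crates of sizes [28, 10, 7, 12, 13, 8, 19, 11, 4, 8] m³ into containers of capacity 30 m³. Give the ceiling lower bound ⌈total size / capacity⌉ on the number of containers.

Total size = 28 + 10 + 7 + 12 + 13 + 8 + 19 + 11 + 4 + 8 = 120 m³.
⌈120 / 30⌉ = 4.

4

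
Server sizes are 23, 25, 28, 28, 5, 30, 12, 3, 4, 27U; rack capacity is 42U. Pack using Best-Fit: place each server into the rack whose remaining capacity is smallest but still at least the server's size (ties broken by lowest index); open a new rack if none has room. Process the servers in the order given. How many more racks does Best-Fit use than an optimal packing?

0

Best-Fit: [23] [25] [28,5,3,4] [28] [30,12] [27] → 6 racks.
6 servers exceed 21U (half the capacity), and no two of those can share a rack, so at least 6 racks are needed.
So 6 is already optimal.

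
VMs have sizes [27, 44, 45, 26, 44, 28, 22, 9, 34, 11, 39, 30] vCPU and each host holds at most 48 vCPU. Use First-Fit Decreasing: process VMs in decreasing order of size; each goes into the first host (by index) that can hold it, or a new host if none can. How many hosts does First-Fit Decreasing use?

Sorted descending: 45, 44, 44, 39, 34, 30, 28, 27, 26, 22, 11, 9.
host 1: place 45 vCPU, 3 vCPU left
host 2: place 44 vCPU, 4 vCPU left
host 3: place 44 vCPU, 4 vCPU left
host 4: place 39 vCPU, 9 vCPU left
host 5: place 34 vCPU, 14 vCPU left
host 6: place 30 vCPU, 18 vCPU left
host 7: place 28 vCPU, 20 vCPU left
host 8: place 27 vCPU, 21 vCPU left
host 9: place 26 vCPU, 22 vCPU left
host 9: place 22 vCPU, 0 vCPU left
host 5: place 11 vCPU, 3 vCPU left
host 4: place 9 vCPU, 0 vCPU left
Final hosts: [45] [44] [44] [39,9] [34,11] [30] [28] [27] [26,22].

9 hosts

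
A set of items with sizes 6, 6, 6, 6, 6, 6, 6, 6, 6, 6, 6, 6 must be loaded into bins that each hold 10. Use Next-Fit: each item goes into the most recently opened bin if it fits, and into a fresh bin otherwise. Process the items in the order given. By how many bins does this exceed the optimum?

0

Next-Fit: [6] [6] [6] [6] [6] [6] [6] [6] [6] [6] [6] [6] → 12 bins.
12 items exceed 5 (half the capacity), and no two of those can share a bin, so at least 12 bins are needed.
So 12 is already optimal.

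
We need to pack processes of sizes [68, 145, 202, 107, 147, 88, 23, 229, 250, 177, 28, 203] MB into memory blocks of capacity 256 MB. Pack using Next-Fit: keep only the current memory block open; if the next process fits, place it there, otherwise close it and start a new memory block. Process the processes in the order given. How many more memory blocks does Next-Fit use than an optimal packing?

Next-Fit: [68,145] [202] [107,147] [88,23] [229] [250] [177,28] [203] → 8 memory blocks.
Total size 1667 MB; any packing needs at least ⌈1667/256⌉ = 7 memory blocks.
An optimal packing achieves that bound: [250] [229,23] [203,28] [202] [177,68] [147,107] [145,88] → 7 memory blocks.
Excess: 8 − 7 = 1.

1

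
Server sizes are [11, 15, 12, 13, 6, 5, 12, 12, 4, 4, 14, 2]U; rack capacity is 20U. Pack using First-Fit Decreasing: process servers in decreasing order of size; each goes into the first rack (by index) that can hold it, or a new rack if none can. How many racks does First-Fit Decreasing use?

7 racks

Sorted descending: 15, 14, 13, 12, 12, 12, 11, 6, 5, 4, 4, 2.
15U → rack 1 (remaining 5U)
14U → rack 2 (remaining 6U)
13U → rack 3 (remaining 7U)
12U → rack 4 (remaining 8U)
12U → rack 5 (remaining 8U)
12U → rack 6 (remaining 8U)
11U → rack 7 (remaining 9U)
6U → rack 2 (remaining 0U)
5U → rack 1 (remaining 0U)
4U → rack 3 (remaining 3U)
4U → rack 4 (remaining 4U)
2U → rack 3 (remaining 1U)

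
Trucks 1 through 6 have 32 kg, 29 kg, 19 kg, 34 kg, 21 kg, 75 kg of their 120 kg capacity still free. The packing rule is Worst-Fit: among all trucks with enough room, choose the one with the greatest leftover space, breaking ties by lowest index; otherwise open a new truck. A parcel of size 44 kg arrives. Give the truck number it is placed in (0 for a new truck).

Trucks with room: truck 6 (75 kg).
Most room is truck 6 with 75 kg free.

6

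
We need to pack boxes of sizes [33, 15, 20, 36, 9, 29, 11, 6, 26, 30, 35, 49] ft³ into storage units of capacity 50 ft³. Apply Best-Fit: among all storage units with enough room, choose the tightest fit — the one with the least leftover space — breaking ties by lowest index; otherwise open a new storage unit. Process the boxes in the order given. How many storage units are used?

storage unit 1: place 33 ft³, 17 ft³ left
storage unit 1: place 15 ft³, 2 ft³ left
storage unit 2: place 20 ft³, 30 ft³ left
storage unit 3: place 36 ft³, 14 ft³ left
storage unit 3: place 9 ft³, 5 ft³ left
storage unit 2: place 29 ft³, 1 ft³ left
storage unit 4: place 11 ft³, 39 ft³ left
storage unit 4: place 6 ft³, 33 ft³ left
storage unit 4: place 26 ft³, 7 ft³ left
storage unit 5: place 30 ft³, 20 ft³ left
storage unit 6: place 35 ft³, 15 ft³ left
storage unit 7: place 49 ft³, 1 ft³ left
Final storage units: [33,15] [20,29] [36,9] [11,6,26] [30] [35] [49].

7 storage units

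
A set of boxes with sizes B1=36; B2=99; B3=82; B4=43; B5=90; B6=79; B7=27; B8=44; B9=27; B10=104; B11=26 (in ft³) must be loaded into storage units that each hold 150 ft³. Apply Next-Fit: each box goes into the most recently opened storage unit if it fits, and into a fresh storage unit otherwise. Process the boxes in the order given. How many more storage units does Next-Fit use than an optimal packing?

1

Next-Fit: [36,99] [82,43] [90] [79,27,44] [27,104] [26] → 6 storage units.
Total size 657 ft³; any packing needs at least ⌈657/150⌉ = 5 storage units.
An optimal packing achieves that bound: [104,44] [99,43] [90,36] [82,27,27] [79,26] → 5 storage units.
Excess: 6 − 5 = 1.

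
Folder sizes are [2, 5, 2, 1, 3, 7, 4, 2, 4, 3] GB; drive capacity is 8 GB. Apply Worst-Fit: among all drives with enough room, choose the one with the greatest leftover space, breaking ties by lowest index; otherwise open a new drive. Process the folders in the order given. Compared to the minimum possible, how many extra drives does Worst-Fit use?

0

Worst-Fit: [2,5] [2,1,3] [7] [4,2] [4,3] → 5 drives.
Total size 33 GB; any packing needs at least ⌈33/8⌉ = 5 drives.
So 5 is already optimal.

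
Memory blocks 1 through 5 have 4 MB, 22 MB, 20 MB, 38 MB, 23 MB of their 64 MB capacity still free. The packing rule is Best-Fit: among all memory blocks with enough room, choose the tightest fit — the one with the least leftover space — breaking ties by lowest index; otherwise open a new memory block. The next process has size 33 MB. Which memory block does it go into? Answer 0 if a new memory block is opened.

4

Memory blocks with room: memory block 4 (38 MB).
Tightest fit is memory block 4 with 38 MB free.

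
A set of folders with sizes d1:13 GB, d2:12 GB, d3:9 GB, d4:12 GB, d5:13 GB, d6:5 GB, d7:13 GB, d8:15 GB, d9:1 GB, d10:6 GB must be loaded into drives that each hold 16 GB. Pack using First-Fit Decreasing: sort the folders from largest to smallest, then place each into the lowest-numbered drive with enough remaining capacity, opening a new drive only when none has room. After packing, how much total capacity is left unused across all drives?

29

Sorted descending: 15, 13, 13, 13, 12, 12, 9, 6, 5, 1.
15 GB → drive 1 (remaining 1 GB)
13 GB → drive 2 (remaining 3 GB)
13 GB → drive 3 (remaining 3 GB)
13 GB → drive 4 (remaining 3 GB)
12 GB → drive 5 (remaining 4 GB)
12 GB → drive 6 (remaining 4 GB)
9 GB → drive 7 (remaining 7 GB)
6 GB → drive 7 (remaining 1 GB)
5 GB → drive 8 (remaining 11 GB)
1 GB → drive 1 (remaining 0 GB)
8 drives × 16 GB = 128 GB; used 99 GB; unused 29 GB.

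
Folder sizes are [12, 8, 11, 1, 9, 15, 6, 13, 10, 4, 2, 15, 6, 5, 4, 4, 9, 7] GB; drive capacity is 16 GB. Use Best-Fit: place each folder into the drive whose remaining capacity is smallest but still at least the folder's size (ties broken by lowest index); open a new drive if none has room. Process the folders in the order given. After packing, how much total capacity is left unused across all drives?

Put 12 GB in drive 1; 4 GB remain.
Put 8 GB in drive 2; 8 GB remain.
Put 11 GB in drive 3; 5 GB remain.
Put 1 GB in drive 1; 3 GB remain.
Put 9 GB in drive 4; 7 GB remain.
Put 15 GB in drive 5; 1 GB remain.
Put 6 GB in drive 4; 1 GB remain.
Put 13 GB in drive 6; 3 GB remain.
Put 10 GB in drive 7; 6 GB remain.
Put 4 GB in drive 3; 1 GB remain.
Put 2 GB in drive 1; 1 GB remain.
Put 15 GB in drive 8; 1 GB remain.
Put 6 GB in drive 7; 0 GB remain.
Put 5 GB in drive 2; 3 GB remain.
Put 4 GB in drive 9; 12 GB remain.
Put 4 GB in drive 9; 8 GB remain.
Put 9 GB in drive 10; 7 GB remain.
Put 7 GB in drive 10; 0 GB remain.
10 drives × 16 GB = 160 GB; used 141 GB; unused 19 GB.

19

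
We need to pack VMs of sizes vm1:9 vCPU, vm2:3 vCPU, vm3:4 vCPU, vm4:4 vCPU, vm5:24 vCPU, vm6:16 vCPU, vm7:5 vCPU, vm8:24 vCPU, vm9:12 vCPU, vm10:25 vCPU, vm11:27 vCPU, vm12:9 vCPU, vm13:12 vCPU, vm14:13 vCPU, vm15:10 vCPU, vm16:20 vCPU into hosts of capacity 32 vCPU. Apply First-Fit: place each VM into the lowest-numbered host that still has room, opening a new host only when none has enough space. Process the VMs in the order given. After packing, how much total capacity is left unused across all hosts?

71

Put vm1 (9 vCPU) in host 1; 23 vCPU remain.
Put vm2 (3 vCPU) in host 1; 20 vCPU remain.
Put vm3 (4 vCPU) in host 1; 16 vCPU remain.
Put vm4 (4 vCPU) in host 1; 12 vCPU remain.
Put vm5 (24 vCPU) in host 2; 8 vCPU remain.
Put vm6 (16 vCPU) in host 3; 16 vCPU remain.
Put vm7 (5 vCPU) in host 1; 7 vCPU remain.
Put vm8 (24 vCPU) in host 4; 8 vCPU remain.
Put vm9 (12 vCPU) in host 3; 4 vCPU remain.
Put vm10 (25 vCPU) in host 5; 7 vCPU remain.
Put vm11 (27 vCPU) in host 6; 5 vCPU remain.
Put vm12 (9 vCPU) in host 7; 23 vCPU remain.
Put vm13 (12 vCPU) in host 7; 11 vCPU remain.
Put vm14 (13 vCPU) in host 8; 19 vCPU remain.
Put vm15 (10 vCPU) in host 7; 1 vCPU remain.
Put vm16 (20 vCPU) in host 9; 12 vCPU remain.
9 hosts × 32 vCPU = 288 vCPU; used 217 vCPU; unused 71 vCPU.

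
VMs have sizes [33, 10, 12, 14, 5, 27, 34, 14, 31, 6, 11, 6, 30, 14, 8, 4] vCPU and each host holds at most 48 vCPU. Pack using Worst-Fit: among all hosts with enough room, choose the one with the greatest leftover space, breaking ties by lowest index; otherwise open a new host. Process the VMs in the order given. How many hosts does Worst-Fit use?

33 vCPU → host 1 (remaining 15 vCPU)
10 vCPU → host 1 (remaining 5 vCPU)
12 vCPU → host 2 (remaining 36 vCPU)
14 vCPU → host 2 (remaining 22 vCPU)
5 vCPU → host 2 (remaining 17 vCPU)
27 vCPU → host 3 (remaining 21 vCPU)
34 vCPU → host 4 (remaining 14 vCPU)
14 vCPU → host 3 (remaining 7 vCPU)
31 vCPU → host 5 (remaining 17 vCPU)
6 vCPU → host 2 (remaining 11 vCPU)
11 vCPU → host 5 (remaining 6 vCPU)
6 vCPU → host 4 (remaining 8 vCPU)
30 vCPU → host 6 (remaining 18 vCPU)
14 vCPU → host 6 (remaining 4 vCPU)
8 vCPU → host 2 (remaining 3 vCPU)
4 vCPU → host 4 (remaining 4 vCPU)
Final hosts: [33,10] [12,14,5,6,8] [27,14] [34,6,4] [31,11] [30,14].

6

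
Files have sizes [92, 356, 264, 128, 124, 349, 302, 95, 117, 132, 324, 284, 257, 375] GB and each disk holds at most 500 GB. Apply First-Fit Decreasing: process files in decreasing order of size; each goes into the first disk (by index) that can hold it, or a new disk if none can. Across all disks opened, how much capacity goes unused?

Sorted descending: 375, 356, 349, 324, 302, 284, 264, 257, 132, 128, 124, 117, 95, 92.
Put 375 GB in disk 1; 125 GB remain.
Put 356 GB in disk 2; 144 GB remain.
Put 349 GB in disk 3; 151 GB remain.
Put 324 GB in disk 4; 176 GB remain.
Put 302 GB in disk 5; 198 GB remain.
Put 284 GB in disk 6; 216 GB remain.
Put 264 GB in disk 7; 236 GB remain.
Put 257 GB in disk 8; 243 GB remain.
Put 132 GB in disk 2; 12 GB remain.
Put 128 GB in disk 3; 23 GB remain.
Put 124 GB in disk 1; 1 GB remain.
Put 117 GB in disk 4; 59 GB remain.
Put 95 GB in disk 5; 103 GB remain.
Put 92 GB in disk 5; 11 GB remain.
8 disks × 500 GB = 4000 GB; used 3199 GB; unused 801 GB.

801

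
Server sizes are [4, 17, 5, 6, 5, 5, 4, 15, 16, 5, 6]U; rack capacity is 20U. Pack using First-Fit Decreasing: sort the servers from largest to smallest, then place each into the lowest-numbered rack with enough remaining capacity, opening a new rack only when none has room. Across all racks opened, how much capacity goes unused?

Sorted descending: 17, 16, 15, 6, 6, 5, 5, 5, 5, 4, 4.
Put 17U in rack 1; 3U remain.
Put 16U in rack 2; 4U remain.
Put 15U in rack 3; 5U remain.
Put 6U in rack 4; 14U remain.
Put 6U in rack 4; 8U remain.
Put 5U in rack 3; 0U remain.
Put 5U in rack 4; 3U remain.
Put 5U in rack 5; 15U remain.
Put 5U in rack 5; 10U remain.
Put 4U in rack 2; 0U remain.
Put 4U in rack 5; 6U remain.
5 racks × 20U = 100U; used 88U; unused 12U.

12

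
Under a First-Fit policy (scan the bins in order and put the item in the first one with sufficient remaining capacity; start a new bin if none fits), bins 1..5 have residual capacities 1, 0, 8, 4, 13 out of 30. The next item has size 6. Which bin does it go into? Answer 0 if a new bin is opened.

3

Bins with room: bin 3 (8), bin 5 (13).
The first with room is bin 3.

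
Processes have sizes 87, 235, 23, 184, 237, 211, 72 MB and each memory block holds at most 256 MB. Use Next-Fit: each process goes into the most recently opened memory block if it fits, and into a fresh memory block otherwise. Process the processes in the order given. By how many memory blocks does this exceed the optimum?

1

Next-Fit: [87] [235] [23,184] [237] [211] [72] → 6 memory blocks.
Total size 1049 MB; any packing needs at least ⌈1049/256⌉ = 5 memory blocks.
An optimal packing achieves that bound: [237] [235] [211,23] [184,72] [87] → 5 memory blocks.
Excess: 6 − 5 = 1.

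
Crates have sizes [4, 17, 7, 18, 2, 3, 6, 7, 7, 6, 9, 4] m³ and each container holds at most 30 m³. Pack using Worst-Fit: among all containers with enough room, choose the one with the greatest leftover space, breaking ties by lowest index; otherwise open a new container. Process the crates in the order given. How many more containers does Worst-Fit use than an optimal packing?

Worst-Fit: [4,17,7] [18,2,3,6] [7,7,6,9] [4] → 4 containers.
Total size 90 m³; any packing needs at least ⌈90/30⌉ = 3 containers.
An optimal packing achieves that bound: [18,9,3] [17,7,6] [7,7,6,4,4,2] → 3 containers.
Excess: 4 − 3 = 1.

1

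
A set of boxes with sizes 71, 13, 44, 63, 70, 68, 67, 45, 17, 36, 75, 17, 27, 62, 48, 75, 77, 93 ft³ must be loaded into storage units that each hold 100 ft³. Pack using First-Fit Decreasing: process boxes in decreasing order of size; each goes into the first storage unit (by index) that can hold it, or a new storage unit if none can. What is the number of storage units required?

Sorted descending: 93, 77, 75, 75, 71, 70, 68, 67, 63, 62, 48, 45, 44, 36, 27, 17, 17, 13.
storage unit 1: place 93 ft³, 7 ft³ left
storage unit 2: place 77 ft³, 23 ft³ left
storage unit 3: place 75 ft³, 25 ft³ left
storage unit 4: place 75 ft³, 25 ft³ left
storage unit 5: place 71 ft³, 29 ft³ left
storage unit 6: place 70 ft³, 30 ft³ left
storage unit 7: place 68 ft³, 32 ft³ left
storage unit 8: place 67 ft³, 33 ft³ left
storage unit 9: place 63 ft³, 37 ft³ left
storage unit 10: place 62 ft³, 38 ft³ left
storage unit 11: place 48 ft³, 52 ft³ left
storage unit 11: place 45 ft³, 7 ft³ left
storage unit 12: place 44 ft³, 56 ft³ left
storage unit 9: place 36 ft³, 1 ft³ left
storage unit 5: place 27 ft³, 2 ft³ left
storage unit 2: place 17 ft³, 6 ft³ left
storage unit 3: place 17 ft³, 8 ft³ left
storage unit 4: place 13 ft³, 12 ft³ left
Final storage units: [93] [77,17] [75,17] [75,13] [71,27] [70] [68] [67] [63,36] [62] [48,45] [44].

12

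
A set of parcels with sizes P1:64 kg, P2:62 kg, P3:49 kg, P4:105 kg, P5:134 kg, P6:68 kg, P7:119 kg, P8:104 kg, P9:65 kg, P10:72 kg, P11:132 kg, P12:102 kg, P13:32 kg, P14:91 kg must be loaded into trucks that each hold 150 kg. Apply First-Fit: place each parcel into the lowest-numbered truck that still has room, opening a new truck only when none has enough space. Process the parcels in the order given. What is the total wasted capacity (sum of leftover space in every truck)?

301

P1 (64 kg) → truck 1 (remaining 86 kg)
P2 (62 kg) → truck 1 (remaining 24 kg)
P3 (49 kg) → truck 2 (remaining 101 kg)
P4 (105 kg) → truck 3 (remaining 45 kg)
P5 (134 kg) → truck 4 (remaining 16 kg)
P6 (68 kg) → truck 2 (remaining 33 kg)
P7 (119 kg) → truck 5 (remaining 31 kg)
P8 (104 kg) → truck 6 (remaining 46 kg)
P9 (65 kg) → truck 7 (remaining 85 kg)
P10 (72 kg) → truck 7 (remaining 13 kg)
P11 (132 kg) → truck 8 (remaining 18 kg)
P12 (102 kg) → truck 9 (remaining 48 kg)
P13 (32 kg) → truck 2 (remaining 1 kg)
P14 (91 kg) → truck 10 (remaining 59 kg)
10 trucks × 150 kg = 1500 kg; used 1199 kg; unused 301 kg.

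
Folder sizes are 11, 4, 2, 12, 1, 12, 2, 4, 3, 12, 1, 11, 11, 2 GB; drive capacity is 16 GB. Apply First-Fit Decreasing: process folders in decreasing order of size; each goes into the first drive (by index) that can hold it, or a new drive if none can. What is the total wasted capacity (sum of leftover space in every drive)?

8

Sorted descending: 12, 12, 12, 11, 11, 11, 4, 4, 3, 2, 2, 2, 1, 1.
Put 12 GB in drive 1; 4 GB remain.
Put 12 GB in drive 2; 4 GB remain.
Put 12 GB in drive 3; 4 GB remain.
Put 11 GB in drive 4; 5 GB remain.
Put 11 GB in drive 5; 5 GB remain.
Put 11 GB in drive 6; 5 GB remain.
Put 4 GB in drive 1; 0 GB remain.
Put 4 GB in drive 2; 0 GB remain.
Put 3 GB in drive 3; 1 GB remain.
Put 2 GB in drive 4; 3 GB remain.
Put 2 GB in drive 4; 1 GB remain.
Put 2 GB in drive 5; 3 GB remain.
Put 1 GB in drive 3; 0 GB remain.
Put 1 GB in drive 4; 0 GB remain.
6 drives × 16 GB = 96 GB; used 88 GB; unused 8 GB.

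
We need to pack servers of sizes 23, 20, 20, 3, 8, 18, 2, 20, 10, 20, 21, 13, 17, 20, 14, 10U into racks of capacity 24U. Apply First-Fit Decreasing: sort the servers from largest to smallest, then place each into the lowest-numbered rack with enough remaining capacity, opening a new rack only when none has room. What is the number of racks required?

12 racks

Sorted descending: 23, 21, 20, 20, 20, 20, 20, 18, 17, 14, 13, 10, 10, 8, 3, 2.
Put 23U in rack 1; 1U remain.
Put 21U in rack 2; 3U remain.
Put 20U in rack 3; 4U remain.
Put 20U in rack 4; 4U remain.
Put 20U in rack 5; 4U remain.
Put 20U in rack 6; 4U remain.
Put 20U in rack 7; 4U remain.
Put 18U in rack 8; 6U remain.
Put 17U in rack 9; 7U remain.
Put 14U in rack 10; 10U remain.
Put 13U in rack 11; 11U remain.
Put 10U in rack 10; 0U remain.
Put 10U in rack 11; 1U remain.
Put 8U in rack 12; 16U remain.
Put 3U in rack 2; 0U remain.
Put 2U in rack 3; 2U remain.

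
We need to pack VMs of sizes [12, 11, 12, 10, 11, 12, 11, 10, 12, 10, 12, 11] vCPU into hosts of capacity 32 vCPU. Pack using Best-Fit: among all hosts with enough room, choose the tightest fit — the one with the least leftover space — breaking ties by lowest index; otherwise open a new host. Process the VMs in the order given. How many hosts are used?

12 vCPU → host 1 (remaining 20 vCPU)
11 vCPU → host 1 (remaining 9 vCPU)
12 vCPU → host 2 (remaining 20 vCPU)
10 vCPU → host 2 (remaining 10 vCPU)
11 vCPU → host 3 (remaining 21 vCPU)
12 vCPU → host 3 (remaining 9 vCPU)
11 vCPU → host 4 (remaining 21 vCPU)
10 vCPU → host 2 (remaining 0 vCPU)
12 vCPU → host 4 (remaining 9 vCPU)
10 vCPU → host 5 (remaining 22 vCPU)
12 vCPU → host 5 (remaining 10 vCPU)
11 vCPU → host 6 (remaining 21 vCPU)
Final hosts: [12,11] [12,10,10] [11,12] [11,12] [10,12] [11].

6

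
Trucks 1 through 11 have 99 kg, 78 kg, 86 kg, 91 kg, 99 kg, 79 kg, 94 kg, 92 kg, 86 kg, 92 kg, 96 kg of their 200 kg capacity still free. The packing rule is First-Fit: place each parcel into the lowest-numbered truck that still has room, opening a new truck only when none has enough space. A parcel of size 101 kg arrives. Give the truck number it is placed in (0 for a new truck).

0

No truck has ≥ 101 kg free, so a new truck is opened.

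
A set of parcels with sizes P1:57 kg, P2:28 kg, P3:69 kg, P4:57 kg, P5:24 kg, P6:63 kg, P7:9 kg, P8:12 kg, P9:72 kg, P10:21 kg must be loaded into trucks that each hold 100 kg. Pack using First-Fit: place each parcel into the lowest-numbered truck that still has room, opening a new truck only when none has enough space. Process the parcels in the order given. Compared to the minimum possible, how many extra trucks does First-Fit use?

0

First-Fit: [57,28,9] [69,24] [57,12,21] [63] [72] → 5 trucks.
Total size 412 kg; any packing needs at least ⌈412/100⌉ = 5 trucks.
So 5 is already optimal.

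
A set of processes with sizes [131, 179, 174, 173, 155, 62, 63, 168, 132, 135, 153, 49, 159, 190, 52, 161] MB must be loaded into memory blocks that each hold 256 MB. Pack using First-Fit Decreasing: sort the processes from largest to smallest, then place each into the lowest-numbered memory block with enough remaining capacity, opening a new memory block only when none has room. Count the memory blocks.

Sorted descending: 190, 179, 174, 173, 168, 161, 159, 155, 153, 135, 132, 131, 63, 62, 52, 49.
memory block 1: place 190 MB, 66 MB left
memory block 2: place 179 MB, 77 MB left
memory block 3: place 174 MB, 82 MB left
memory block 4: place 173 MB, 83 MB left
memory block 5: place 168 MB, 88 MB left
memory block 6: place 161 MB, 95 MB left
memory block 7: place 159 MB, 97 MB left
memory block 8: place 155 MB, 101 MB left
memory block 9: place 153 MB, 103 MB left
memory block 10: place 135 MB, 121 MB left
memory block 11: place 132 MB, 124 MB left
memory block 12: place 131 MB, 125 MB left
memory block 1: place 63 MB, 3 MB left
memory block 2: place 62 MB, 15 MB left
memory block 3: place 52 MB, 30 MB left
memory block 4: place 49 MB, 34 MB left

12 memory blocks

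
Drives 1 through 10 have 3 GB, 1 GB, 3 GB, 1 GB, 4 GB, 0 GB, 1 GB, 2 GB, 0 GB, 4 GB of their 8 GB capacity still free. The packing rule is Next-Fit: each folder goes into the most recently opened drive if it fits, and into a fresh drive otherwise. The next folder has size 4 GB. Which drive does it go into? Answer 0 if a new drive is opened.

Next-Fit only looks at drive 10, which has 4 GB free.
4 GB fits there.

10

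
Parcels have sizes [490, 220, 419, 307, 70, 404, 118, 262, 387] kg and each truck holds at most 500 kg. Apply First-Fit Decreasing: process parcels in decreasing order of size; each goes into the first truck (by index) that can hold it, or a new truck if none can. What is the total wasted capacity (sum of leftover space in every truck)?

323

Sorted descending: 490, 419, 404, 387, 307, 262, 220, 118, 70.
490 kg → truck 1 (remaining 10 kg)
419 kg → truck 2 (remaining 81 kg)
404 kg → truck 3 (remaining 96 kg)
387 kg → truck 4 (remaining 113 kg)
307 kg → truck 5 (remaining 193 kg)
262 kg → truck 6 (remaining 238 kg)
220 kg → truck 6 (remaining 18 kg)
118 kg → truck 5 (remaining 75 kg)
70 kg → truck 2 (remaining 11 kg)
6 trucks × 500 kg = 3000 kg; used 2677 kg; unused 323 kg.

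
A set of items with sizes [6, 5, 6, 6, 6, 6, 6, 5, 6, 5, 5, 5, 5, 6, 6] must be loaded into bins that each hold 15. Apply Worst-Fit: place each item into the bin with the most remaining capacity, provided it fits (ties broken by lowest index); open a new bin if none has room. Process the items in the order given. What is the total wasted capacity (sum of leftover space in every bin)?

Put 6 in bin 1; 9 remain.
Put 5 in bin 1; 4 remain.
Put 6 in bin 2; 9 remain.
Put 6 in bin 2; 3 remain.
Put 6 in bin 3; 9 remain.
Put 6 in bin 3; 3 remain.
Put 6 in bin 4; 9 remain.
Put 5 in bin 4; 4 remain.
Put 6 in bin 5; 9 remain.
Put 5 in bin 5; 4 remain.
Put 5 in bin 6; 10 remain.
Put 5 in bin 6; 5 remain.
Put 5 in bin 6; 0 remain.
Put 6 in bin 7; 9 remain.
Put 6 in bin 7; 3 remain.
7 bins × 15 = 105; used 84; unused 21.

21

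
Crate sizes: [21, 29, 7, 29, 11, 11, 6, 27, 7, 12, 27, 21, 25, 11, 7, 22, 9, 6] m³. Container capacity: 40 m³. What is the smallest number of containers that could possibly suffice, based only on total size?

Total size = 21 + 29 + 7 + 29 + 11 + 11 + 6 + 27 + 7 + 12 + 27 + 21 + 25 + 11 + 7 + 22 + 9 + 6 = 288 m³.
⌈288 / 40⌉ = 8.

8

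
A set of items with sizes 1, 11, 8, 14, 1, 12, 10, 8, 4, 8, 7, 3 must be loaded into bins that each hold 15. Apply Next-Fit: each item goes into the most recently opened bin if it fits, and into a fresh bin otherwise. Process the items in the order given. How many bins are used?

8

Put 1 in bin 1; 14 remain.
Put 11 in bin 1; 3 remain.
Put 8 in bin 2; 7 remain.
Put 14 in bin 3; 1 remain.
Put 1 in bin 3; 0 remain.
Put 12 in bin 4; 3 remain.
Put 10 in bin 5; 5 remain.
Put 8 in bin 6; 7 remain.
Put 4 in bin 6; 3 remain.
Put 8 in bin 7; 7 remain.
Put 7 in bin 7; 0 remain.
Put 3 in bin 8; 12 remain.
Final bins: [1,11] [8] [14,1] [12] [10] [8,4] [8,7] [3].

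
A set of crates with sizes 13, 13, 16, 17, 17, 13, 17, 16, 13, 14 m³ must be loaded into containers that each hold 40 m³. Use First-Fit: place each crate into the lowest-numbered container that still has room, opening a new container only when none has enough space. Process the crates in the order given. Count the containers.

13 m³ → container 1 (remaining 27 m³)
13 m³ → container 1 (remaining 14 m³)
16 m³ → container 2 (remaining 24 m³)
17 m³ → container 2 (remaining 7 m³)
17 m³ → container 3 (remaining 23 m³)
13 m³ → container 1 (remaining 1 m³)
17 m³ → container 3 (remaining 6 m³)
16 m³ → container 4 (remaining 24 m³)
13 m³ → container 4 (remaining 11 m³)
14 m³ → container 5 (remaining 26 m³)

5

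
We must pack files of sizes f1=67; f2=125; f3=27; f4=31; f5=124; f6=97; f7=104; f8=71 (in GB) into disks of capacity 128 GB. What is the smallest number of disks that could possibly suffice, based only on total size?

6 disks

Total size = 67 + 125 + 27 + 31 + 124 + 97 + 104 + 71 = 646 GB.
⌈646 / 128⌉ = 6.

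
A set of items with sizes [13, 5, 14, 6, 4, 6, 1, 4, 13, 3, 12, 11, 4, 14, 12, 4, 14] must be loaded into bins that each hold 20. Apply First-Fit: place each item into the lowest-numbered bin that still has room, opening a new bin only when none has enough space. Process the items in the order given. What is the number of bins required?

13 → bin 1 (remaining 7)
5 → bin 1 (remaining 2)
14 → bin 2 (remaining 6)
6 → bin 2 (remaining 0)
4 → bin 3 (remaining 16)
6 → bin 3 (remaining 10)
1 → bin 1 (remaining 1)
4 → bin 3 (remaining 6)
13 → bin 4 (remaining 7)
3 → bin 3 (remaining 3)
12 → bin 5 (remaining 8)
11 → bin 6 (remaining 9)
4 → bin 4 (remaining 3)
14 → bin 7 (remaining 6)
12 → bin 8 (remaining 8)
4 → bin 5 (remaining 4)
14 → bin 9 (remaining 6)

9 bins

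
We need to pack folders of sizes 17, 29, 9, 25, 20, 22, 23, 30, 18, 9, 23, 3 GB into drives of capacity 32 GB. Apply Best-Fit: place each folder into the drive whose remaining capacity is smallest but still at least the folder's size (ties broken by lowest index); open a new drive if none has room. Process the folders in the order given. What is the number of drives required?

17 GB → drive 1 (remaining 15 GB)
29 GB → drive 2 (remaining 3 GB)
9 GB → drive 1 (remaining 6 GB)
25 GB → drive 3 (remaining 7 GB)
20 GB → drive 4 (remaining 12 GB)
22 GB → drive 5 (remaining 10 GB)
23 GB → drive 6 (remaining 9 GB)
30 GB → drive 7 (remaining 2 GB)
18 GB → drive 8 (remaining 14 GB)
9 GB → drive 6 (remaining 0 GB)
23 GB → drive 9 (remaining 9 GB)
3 GB → drive 2 (remaining 0 GB)
Final drives: [17,9] [29,3] [25] [20] [22] [23,9] [30] [18] [23].

9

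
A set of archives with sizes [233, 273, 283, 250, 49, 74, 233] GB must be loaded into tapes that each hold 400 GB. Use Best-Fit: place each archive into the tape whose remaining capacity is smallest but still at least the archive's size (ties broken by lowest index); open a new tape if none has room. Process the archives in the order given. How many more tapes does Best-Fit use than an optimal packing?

0

Best-Fit: [233] [273,74] [283,49] [250] [233] → 5 tapes.
5 archives exceed 200 GB (half the capacity), and no two of those can share a tape, so at least 5 tapes are needed.
So 5 is already optimal.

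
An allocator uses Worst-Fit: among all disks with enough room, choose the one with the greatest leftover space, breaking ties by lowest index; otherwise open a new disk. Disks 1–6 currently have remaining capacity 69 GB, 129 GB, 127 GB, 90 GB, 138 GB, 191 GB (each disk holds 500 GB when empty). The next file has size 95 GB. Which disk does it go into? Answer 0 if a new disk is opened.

Disks with room: disk 2 (129 GB), disk 3 (127 GB), disk 5 (138 GB), disk 6 (191 GB).
Most room is disk 6 with 191 GB free.

6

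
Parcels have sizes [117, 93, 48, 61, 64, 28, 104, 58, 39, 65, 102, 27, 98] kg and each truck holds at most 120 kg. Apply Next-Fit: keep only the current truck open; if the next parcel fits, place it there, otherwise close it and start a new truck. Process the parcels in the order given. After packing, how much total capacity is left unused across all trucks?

117 kg → truck 1 (remaining 3 kg)
93 kg → truck 2 (remaining 27 kg)
48 kg → truck 3 (remaining 72 kg)
61 kg → truck 3 (remaining 11 kg)
64 kg → truck 4 (remaining 56 kg)
28 kg → truck 4 (remaining 28 kg)
104 kg → truck 5 (remaining 16 kg)
58 kg → truck 6 (remaining 62 kg)
39 kg → truck 6 (remaining 23 kg)
65 kg → truck 7 (remaining 55 kg)
102 kg → truck 8 (remaining 18 kg)
27 kg → truck 9 (remaining 93 kg)
98 kg → truck 10 (remaining 22 kg)
10 trucks × 120 kg = 1200 kg; used 904 kg; unused 296 kg.

296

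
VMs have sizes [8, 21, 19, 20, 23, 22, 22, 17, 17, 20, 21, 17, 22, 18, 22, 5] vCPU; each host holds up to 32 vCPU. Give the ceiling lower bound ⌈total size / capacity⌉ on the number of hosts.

10

Total size = 8 + 21 + 19 + 20 + 23 + 22 + 22 + 17 + 17 + 20 + 21 + 17 + 22 + 18 + 22 + 5 = 294 vCPU.
⌈294 / 32⌉ = 10.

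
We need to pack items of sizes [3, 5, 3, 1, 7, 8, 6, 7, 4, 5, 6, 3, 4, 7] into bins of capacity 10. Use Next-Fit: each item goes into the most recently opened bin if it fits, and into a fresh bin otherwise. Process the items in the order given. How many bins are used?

10 bins

bin 1: place 3, 7 left
bin 1: place 5, 2 left
bin 2: place 3, 7 left
bin 2: place 1, 6 left
bin 3: place 7, 3 left
bin 4: place 8, 2 left
bin 5: place 6, 4 left
bin 6: place 7, 3 left
bin 7: place 4, 6 left
bin 7: place 5, 1 left
bin 8: place 6, 4 left
bin 8: place 3, 1 left
bin 9: place 4, 6 left
bin 10: place 7, 3 left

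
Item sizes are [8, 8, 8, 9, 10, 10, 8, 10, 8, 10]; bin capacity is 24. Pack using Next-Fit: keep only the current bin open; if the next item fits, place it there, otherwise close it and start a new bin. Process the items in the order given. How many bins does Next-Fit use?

5 bins

Put 8 in bin 1; 16 remain.
Put 8 in bin 1; 8 remain.
Put 8 in bin 1; 0 remain.
Put 9 in bin 2; 15 remain.
Put 10 in bin 2; 5 remain.
Put 10 in bin 3; 14 remain.
Put 8 in bin 3; 6 remain.
Put 10 in bin 4; 14 remain.
Put 8 in bin 4; 6 remain.
Put 10 in bin 5; 14 remain.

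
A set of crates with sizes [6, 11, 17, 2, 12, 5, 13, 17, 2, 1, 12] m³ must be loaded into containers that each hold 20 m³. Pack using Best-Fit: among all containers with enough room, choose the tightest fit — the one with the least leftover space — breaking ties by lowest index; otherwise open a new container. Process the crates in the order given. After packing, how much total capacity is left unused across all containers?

22

container 1: place 6 m³, 14 m³ left
container 1: place 11 m³, 3 m³ left
container 2: place 17 m³, 3 m³ left
container 1: place 2 m³, 1 m³ left
container 3: place 12 m³, 8 m³ left
container 3: place 5 m³, 3 m³ left
container 4: place 13 m³, 7 m³ left
container 5: place 17 m³, 3 m³ left
container 2: place 2 m³, 1 m³ left
container 1: place 1 m³, 0 m³ left
container 6: place 12 m³, 8 m³ left
6 containers × 20 m³ = 120 m³; used 98 m³; unused 22 m³.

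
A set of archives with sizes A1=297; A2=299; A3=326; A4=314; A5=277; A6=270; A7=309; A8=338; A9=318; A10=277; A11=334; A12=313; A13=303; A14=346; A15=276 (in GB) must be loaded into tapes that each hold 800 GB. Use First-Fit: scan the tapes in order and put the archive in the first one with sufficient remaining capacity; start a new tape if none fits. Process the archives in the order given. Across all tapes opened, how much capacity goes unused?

1803

Put A1 (297 GB) in tape 1; 503 GB remain.
Put A2 (299 GB) in tape 1; 204 GB remain.
Put A3 (326 GB) in tape 2; 474 GB remain.
Put A4 (314 GB) in tape 2; 160 GB remain.
Put A5 (277 GB) in tape 3; 523 GB remain.
Put A6 (270 GB) in tape 3; 253 GB remain.
Put A7 (309 GB) in tape 4; 491 GB remain.
Put A8 (338 GB) in tape 4; 153 GB remain.
Put A9 (318 GB) in tape 5; 482 GB remain.
Put A10 (277 GB) in tape 5; 205 GB remain.
Put A11 (334 GB) in tape 6; 466 GB remain.
Put A12 (313 GB) in tape 6; 153 GB remain.
Put A13 (303 GB) in tape 7; 497 GB remain.
Put A14 (346 GB) in tape 7; 151 GB remain.
Put A15 (276 GB) in tape 8; 524 GB remain.
8 tapes × 800 GB = 6400 GB; used 4597 GB; unused 1803 GB.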